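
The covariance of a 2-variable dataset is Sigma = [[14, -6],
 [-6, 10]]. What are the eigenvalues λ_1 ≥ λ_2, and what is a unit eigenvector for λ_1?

Step 1 — characteristic polynomial of 2×2 Sigma:
  det(Sigma - λI) = λ² - trace · λ + det = 0.
  trace = 14 + 10 = 24, det = 14·10 - (-6)² = 104.
Step 2 — discriminant:
  Δ = trace² - 4·det = 576 - 416 = 160.
Step 3 — eigenvalues:
  λ = (trace ± √Δ)/2 = (24 ± 12.6491)/2,
  λ_1 = 18.3246,  λ_2 = 5.6754.

Step 4 — unit eigenvector for λ_1: solve (Sigma - λ_1 I)v = 0. First row:
  (14 - 18.3246)·v_x + (-6)·v_y = 0, i.e. (-4.3246)·v_x + (-6)·v_y = 0,
  so v ∝ (b, λ_1 - a) = (-6, 4.3246); multiply by -1 so the first entry is positive: u = (6, -4.3246).
  ||u|| = √((6)² + (-4.3246)²) = √(54.7018) ≈ 7.3961,
  v_1 = u/||u|| ≈ (0.8112, -0.5847) (||v_1|| = 1).

λ_1 = 18.3246,  λ_2 = 5.6754;  v_1 ≈ (0.8112, -0.5847)


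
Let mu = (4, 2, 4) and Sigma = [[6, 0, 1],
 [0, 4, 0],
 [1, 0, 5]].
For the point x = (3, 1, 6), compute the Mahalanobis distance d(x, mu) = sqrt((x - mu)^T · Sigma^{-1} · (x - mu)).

Step 1 — centre the observation: (x - mu) = (-1, -1, 2).

Step 2 — invert Sigma (cofactor / det for 3×3, or solve directly):
  Sigma^{-1} = [[0.1724, 0, -0.0345],
 [0, 0.25, 0],
 [-0.0345, 0, 0.2069]].

Step 3 — form the quadratic (x - mu)^T · Sigma^{-1} · (x - mu):
  Sigma^{-1} · (x - mu) = (-0.2414, -0.25, 0.4483).
  (x - mu)^T · [Sigma^{-1} · (x - mu)] = (-1)·(-0.2414) + (-1)·(-0.25) + (2)·(0.4483) = 1.3879.

Step 4 — take square root: d = √(1.3879) ≈ 1.1781.

d(x, mu) = √(1.3879) ≈ 1.1781


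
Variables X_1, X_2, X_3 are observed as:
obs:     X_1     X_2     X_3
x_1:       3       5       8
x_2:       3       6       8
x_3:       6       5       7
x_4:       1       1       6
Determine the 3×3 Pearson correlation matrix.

Step 1 — column means:
  mean(X_1) = (3 + 3 + 6 + 1) / 4 = 13/4 = 3.25
  mean(X_2) = (5 + 6 + 5 + 1) / 4 = 17/4 = 4.25
  mean(X_3) = (8 + 8 + 7 + 6) / 4 = 29/4 = 7.25

Step 2 — sample variances and covariances s[i,j] = (1/(n-1)) · Σ_k (x_{k,i} - mean_i) · (x_{k,j} - mean_j), with n-1 = 3:
  s[X_1,X_1] = ((-0.25)·(-0.25) + (-0.25)·(-0.25) + (2.75)·(2.75) + (-2.25)·(-2.25)) / 3 = 12.75/3 = 4.25
  s[X_1,X_2] = ((-0.25)·(0.75) + (-0.25)·(1.75) + (2.75)·(0.75) + (-2.25)·(-3.25)) / 3 = 8.75/3 = 2.9167
  s[X_1,X_3] = ((-0.25)·(0.75) + (-0.25)·(0.75) + (2.75)·(-0.25) + (-2.25)·(-1.25)) / 3 = 1.75/3 = 0.5833
  s[X_2,X_2] = ((0.75)·(0.75) + (1.75)·(1.75) + (0.75)·(0.75) + (-3.25)·(-3.25)) / 3 = 14.75/3 = 4.9167
  s[X_2,X_3] = ((0.75)·(0.75) + (1.75)·(0.75) + (0.75)·(-0.25) + (-3.25)·(-1.25)) / 3 = 5.75/3 = 1.9167
  s[X_3,X_3] = ((0.75)·(0.75) + (0.75)·(0.75) + (-0.25)·(-0.25) + (-1.25)·(-1.25)) / 3 = 2.75/3 = 0.9167
  Sample standard deviations s_i = √(s[i,i]):
  s(X_1) = √(4.25) = 2.0616
  s(X_2) = √(4.9167) = 2.2174
  s(X_3) = √(0.9167) = 0.9574

Step 3 — r_{ij} = s_{ij} / (s_i · s_j):
  r[X_1,X_1] = 1 (diagonal).
  r[X_1,X_2] = 2.9167 / (2.0616 · 2.2174) = 2.9167 / 4.5712 = 0.6381
  r[X_1,X_3] = 0.5833 / (2.0616 · 0.9574) = 0.5833 / 1.9738 = 0.2955
  r[X_2,X_2] = 1 (diagonal).
  r[X_2,X_3] = 1.9167 / (2.2174 · 0.9574) = 1.9167 / 2.123 = 0.9028
  r[X_3,X_3] = 1 (diagonal).

R is symmetric with unit diagonal. Assembling:

R = [[1, 0.6381, 0.2955],
 [0.6381, 1, 0.9028],
 [0.2955, 0.9028, 1]]


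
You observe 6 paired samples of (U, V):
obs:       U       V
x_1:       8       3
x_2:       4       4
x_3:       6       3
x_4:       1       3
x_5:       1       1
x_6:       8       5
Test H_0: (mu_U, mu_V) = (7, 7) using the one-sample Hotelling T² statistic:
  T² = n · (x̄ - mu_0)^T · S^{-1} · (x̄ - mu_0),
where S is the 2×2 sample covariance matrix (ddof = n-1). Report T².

Step 1 — sample mean vector:
  mean(U) = (8 + 4 + 6 + 1 + 1 + 8) / 6 = 28/6 = 4.6667
  mean(V) = (3 + 4 + 3 + 3 + 1 + 5) / 6 = 19/6 = 3.1667
  x̄ = (4.6667, 3.1667),  deviation x̄ - mu_0 = (4.6667, 3.1667) - (7, 7) = (-2.3333, -3.8333).

Step 2 — sample covariance matrix, S[i,j] = (1/(n-1)) · Σ_k (x_{k,i} - mean_i) · (x_{k,j} - mean_j), divisor n-1 = 5:
  S[U,U] = ((3.3333)·(3.3333) + (-0.6667)·(-0.6667) + (1.3333)·(1.3333) + (-3.6667)·(-3.6667) + (-3.6667)·(-3.6667) + (3.3333)·(3.3333)) / 5 = 51.3333/5 = 10.2667
  S[U,V] = ((3.3333)·(-0.1667) + (-0.6667)·(0.8333) + (1.3333)·(-0.1667) + (-3.6667)·(-0.1667) + (-3.6667)·(-2.1667) + (3.3333)·(1.8333)) / 5 = 13.3333/5 = 2.6667
  S[V,V] = ((-0.1667)·(-0.1667) + (0.8333)·(0.8333) + (-0.1667)·(-0.1667) + (-0.1667)·(-0.1667) + (-2.1667)·(-2.1667) + (1.8333)·(1.8333)) / 5 = 8.8333/5 = 1.7667
  S = [[10.2667, 2.6667],
 [2.6667, 1.7667]].

Step 3 — invert S. det(S) = 10.2667·1.7667 - (2.6667)² = 11.0267.
  S^{-1} = (1/det) · [[d, -b], [-b, a]] = [[0.1602, -0.2418],
 [-0.2418, 0.9311]].

Step 4 — quadratic form (x̄ - mu_0)^T · S^{-1} · (x̄ - mu_0):
  S^{-1} · (x̄ - mu_0) = (0.5532, -3.0048),
  (x̄ - mu_0)^T · [...] = (-2.3333)·(0.5532) + (-3.8333)·(-3.0048) = 10.2277.

Step 5 — scale by n: T² = 6 · 10.2277 = 61.3664.

T² ≈ 61.3664


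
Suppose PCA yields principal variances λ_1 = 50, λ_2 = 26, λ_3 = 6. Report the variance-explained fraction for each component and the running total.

Step 1 — total variance = trace(Sigma) = Σ λ_i = 50 + 26 + 6 = 82.

Step 2 — fraction explained by component i = λ_i / Σ λ:
  PC1: 50/82 = 0.6098
  PC2: 26/82 = 0.3171
  PC3: 6/82 = 0.0732

Step 3 — cumulative fraction after k components = (λ_1 + ... + λ_k) / Σ λ:
  k = 1: 50/82 = 0.6098
  k = 2: (50 + 26)/82 = 76/82 = 0.9268
  k = 3: (50 + 26 + 6)/82 = 82/82 = 1

Summary (fraction, with percent):

explained: PC1 0.6098 (60.98%), PC2 0.3171 (31.71%), PC3 0.0732 (7.32%);  cumulative: 0.6098, 0.9268, 1


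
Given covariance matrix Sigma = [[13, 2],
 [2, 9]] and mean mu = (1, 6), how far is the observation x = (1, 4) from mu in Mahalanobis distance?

Step 1 — centre the observation: (x - mu) = (0, -2).

Step 2 — invert Sigma. det(Sigma) = 13·9 - (2)² = 113.
  Sigma^{-1} = (1/det) · [[d, -b], [-b, a]] = [[0.0796, -0.0177],
 [-0.0177, 0.115]].

Step 3 — form the quadratic (x - mu)^T · Sigma^{-1} · (x - mu):
  Sigma^{-1} · (x - mu) = (0.0354, -0.2301).
  (x - mu)^T · [Sigma^{-1} · (x - mu)] = (0)·(0.0354) + (-2)·(-0.2301) = 0.4602.

Step 4 — take square root: d = √(0.4602) ≈ 0.6784.

d(x, mu) = √(0.4602) ≈ 0.6784


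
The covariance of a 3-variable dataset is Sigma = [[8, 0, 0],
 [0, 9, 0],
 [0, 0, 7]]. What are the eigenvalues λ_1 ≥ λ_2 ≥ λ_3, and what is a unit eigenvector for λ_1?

Step 1 — characteristic polynomial p(λ) = det(λI - Sigma) = λ³ - tr·λ² + c_1·λ - det, where tr = trace, c_1 = sum of the principal 2×2 minors, det = det(Sigma):
  tr = 8 + 9 + 7 = 24,
  c_1 = (8·9 - (0)²) + (8·7 - (0)²) + (9·7 - (0)²) = 72 + 56 + 63 = 191,
  det = 8·(9·7 - (0)²) - (0)·((0)·7 - (0)·(0)) + (0)·((0)·(0) - 9·(0)) = 8·(63) - (0)·(0) + (0)·(0) = 504.
  So p(λ) = λ³ - 24λ² + 191λ - 504.
Step 2 — look for an integer root (rational root theorem: any rational root is an integer divisor of 504). Testing λ = 7:
  p(7) = 343 - 1176 + 1337 - 504 = 0  ✓
  Dividing out (λ - 7): p(λ) = (λ - 7)(λ² - 17λ + 72).
Step 3 — remaining eigenvalues from the quadratic λ² - 17λ + 72 = 0:
  Δ = 17² - 4·72 = 289 - 288 = 1,  λ = (17 ± √1)/2 = (17 ± 1)/2 = 9 or 8.
  Sorted: λ_1 = 9,  λ_2 = 8,  λ_3 = 7  (check: sum = 24 = tr ✓).

Step 4 — unit eigenvector for λ_1 = 9: v spans the null space of (Sigma - λ_1 I), whose rows are
  r_1 = (-1, 0, 0),  r_2 = (0, 0, 0),  r_3 = (0, 0, -2).
  v is orthogonal to every row, so take v ∝ r_1 × r_3 = ((0)·(-2) - (0)·(0), (0)·(0) - (-1)·(-2), (-1)·(0) - (0)·(0)) = (0, -2, 0).
  Rescale (divide by 2; multiply by -1 so the first nonzero entry is positive): u = (0, 1, 0).
  ||u|| = √((0)² + (1)² + (0)²) = √(1) = 1,  v_1 = u/||u|| ≈ (0, 1, 0) (||v_1|| = 1).

λ_1 = 9,  λ_2 = 8,  λ_3 = 7;  v_1 ≈ (0, 1, 0)


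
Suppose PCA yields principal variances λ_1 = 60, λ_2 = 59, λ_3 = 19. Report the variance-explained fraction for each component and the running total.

Step 1 — total variance = trace(Sigma) = Σ λ_i = 60 + 59 + 19 = 138.

Step 2 — fraction explained by component i = λ_i / Σ λ:
  PC1: 60/138 = 0.4348
  PC2: 59/138 = 0.4275
  PC3: 19/138 = 0.1377

Step 3 — cumulative fraction after k components = (λ_1 + ... + λ_k) / Σ λ:
  k = 1: 60/138 = 0.4348
  k = 2: (60 + 59)/138 = 119/138 = 0.8623
  k = 3: (60 + 59 + 19)/138 = 138/138 = 1

Summary (fraction, with percent):

explained: PC1 0.4348 (43.48%), PC2 0.4275 (42.75%), PC3 0.1377 (13.77%);  cumulative: 0.4348, 0.8623, 1


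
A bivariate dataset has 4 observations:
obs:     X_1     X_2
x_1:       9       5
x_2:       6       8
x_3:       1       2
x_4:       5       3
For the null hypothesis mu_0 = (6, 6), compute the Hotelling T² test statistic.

Step 1 — sample mean vector:
  mean(X_1) = (9 + 6 + 1 + 5) / 4 = 21/4 = 5.25
  mean(X_2) = (5 + 8 + 2 + 3) / 4 = 18/4 = 4.5
  x̄ = (5.25, 4.5),  deviation x̄ - mu_0 = (5.25, 4.5) - (6, 6) = (-0.75, -1.5).

Step 2 — sample covariance matrix, S[i,j] = (1/(n-1)) · Σ_k (x_{k,i} - mean_i) · (x_{k,j} - mean_j), divisor n-1 = 3:
  S[X_1,X_1] = ((3.75)·(3.75) + (0.75)·(0.75) + (-4.25)·(-4.25) + (-0.25)·(-0.25)) / 3 = 32.75/3 = 10.9167
  S[X_1,X_2] = ((3.75)·(0.5) + (0.75)·(3.5) + (-4.25)·(-2.5) + (-0.25)·(-1.5)) / 3 = 15.5/3 = 5.1667
  S[X_2,X_2] = ((0.5)·(0.5) + (3.5)·(3.5) + (-2.5)·(-2.5) + (-1.5)·(-1.5)) / 3 = 21/3 = 7
  S = [[10.9167, 5.1667],
 [5.1667, 7]].

Step 3 — invert S. det(S) = 10.9167·7 - (5.1667)² = 49.7222.
  S^{-1} = (1/det) · [[d, -b], [-b, a]] = [[0.1408, -0.1039],
 [-0.1039, 0.2196]].

Step 4 — quadratic form (x̄ - mu_0)^T · S^{-1} · (x̄ - mu_0):
  S^{-1} · (x̄ - mu_0) = (0.0503, -0.2514),
  (x̄ - mu_0)^T · [...] = (-0.75)·(0.0503) + (-1.5)·(-0.2514) = 0.3394.

Step 5 — scale by n: T² = 4 · 0.3394 = 1.3575.

T² ≈ 1.3575


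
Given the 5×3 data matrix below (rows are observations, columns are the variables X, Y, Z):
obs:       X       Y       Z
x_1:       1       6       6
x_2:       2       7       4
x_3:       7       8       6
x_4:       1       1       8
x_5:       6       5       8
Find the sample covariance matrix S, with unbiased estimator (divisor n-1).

Step 1 — column means:
  mean(X) = (1 + 2 + 7 + 1 + 6) / 5 = 17/5 = 3.4
  mean(Y) = (6 + 7 + 8 + 1 + 5) / 5 = 27/5 = 5.4
  mean(Z) = (6 + 4 + 6 + 8 + 8) / 5 = 32/5 = 6.4

Step 2 — sample covariance S[i,j] = (1/(n-1)) · Σ_k (x_{k,i} - mean_i) · (x_{k,j} - mean_j), with n-1 = 4.
  S[X,X] = ((-2.4)·(-2.4) + (-1.4)·(-1.4) + (3.6)·(3.6) + (-2.4)·(-2.4) + (2.6)·(2.6)) / 4 = 33.2/4 = 8.3
  S[X,Y] = ((-2.4)·(0.6) + (-1.4)·(1.6) + (3.6)·(2.6) + (-2.4)·(-4.4) + (2.6)·(-0.4)) / 4 = 15.2/4 = 3.8
  S[X,Z] = ((-2.4)·(-0.4) + (-1.4)·(-2.4) + (3.6)·(-0.4) + (-2.4)·(1.6) + (2.6)·(1.6)) / 4 = 3.2/4 = 0.8
  S[Y,Y] = ((0.6)·(0.6) + (1.6)·(1.6) + (2.6)·(2.6) + (-4.4)·(-4.4) + (-0.4)·(-0.4)) / 4 = 29.2/4 = 7.3
  S[Y,Z] = ((0.6)·(-0.4) + (1.6)·(-2.4) + (2.6)·(-0.4) + (-4.4)·(1.6) + (-0.4)·(1.6)) / 4 = -12.8/4 = -3.2
  S[Z,Z] = ((-0.4)·(-0.4) + (-2.4)·(-2.4) + (-0.4)·(-0.4) + (1.6)·(1.6) + (1.6)·(1.6)) / 4 = 11.2/4 = 2.8

S is symmetric (S[j,i] = S[i,j]). Assembling:

S = [[8.3, 3.8, 0.8],
 [3.8, 7.3, -3.2],
 [0.8, -3.2, 2.8]]


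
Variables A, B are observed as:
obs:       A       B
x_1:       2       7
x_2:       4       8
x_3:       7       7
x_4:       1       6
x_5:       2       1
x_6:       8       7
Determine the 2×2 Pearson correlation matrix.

Step 1 — column means:
  mean(A) = (2 + 4 + 7 + 1 + 2 + 8) / 6 = 24/6 = 4
  mean(B) = (7 + 8 + 7 + 6 + 1 + 7) / 6 = 36/6 = 6

Step 2 — sample variances and covariances s[i,j] = (1/(n-1)) · Σ_k (x_{k,i} - mean_i) · (x_{k,j} - mean_j), with n-1 = 5:
  s[A,A] = ((-2)·(-2) + (0)·(0) + (3)·(3) + (-3)·(-3) + (-2)·(-2) + (4)·(4)) / 5 = 42/5 = 8.4
  s[A,B] = ((-2)·(1) + (0)·(2) + (3)·(1) + (-3)·(0) + (-2)·(-5) + (4)·(1)) / 5 = 15/5 = 3
  s[B,B] = ((1)·(1) + (2)·(2) + (1)·(1) + (0)·(0) + (-5)·(-5) + (1)·(1)) / 5 = 32/5 = 6.4
  Sample standard deviations s_i = √(s[i,i]):
  s(A) = √(8.4) = 2.8983
  s(B) = √(6.4) = 2.5298

Step 3 — r_{ij} = s_{ij} / (s_i · s_j):
  r[A,A] = 1 (diagonal).
  r[A,B] = 3 / (2.8983 · 2.5298) = 3 / 7.3321 = 0.4092
  r[B,B] = 1 (diagonal).

R is symmetric with unit diagonal. Assembling:

R = [[1, 0.4092],
 [0.4092, 1]]


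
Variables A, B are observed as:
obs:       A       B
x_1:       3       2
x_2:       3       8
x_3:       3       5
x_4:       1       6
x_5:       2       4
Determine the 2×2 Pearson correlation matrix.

Step 1 — column means:
  mean(A) = (3 + 3 + 3 + 1 + 2) / 5 = 12/5 = 2.4
  mean(B) = (2 + 8 + 5 + 6 + 4) / 5 = 25/5 = 5

Step 2 — sample variances and covariances s[i,j] = (1/(n-1)) · Σ_k (x_{k,i} - mean_i) · (x_{k,j} - mean_j), with n-1 = 4:
  s[A,A] = ((0.6)·(0.6) + (0.6)·(0.6) + (0.6)·(0.6) + (-1.4)·(-1.4) + (-0.4)·(-0.4)) / 4 = 3.2/4 = 0.8
  s[A,B] = ((0.6)·(-3) + (0.6)·(3) + (0.6)·(0) + (-1.4)·(1) + (-0.4)·(-1)) / 4 = -1/4 = -0.25
  s[B,B] = ((-3)·(-3) + (3)·(3) + (0)·(0) + (1)·(1) + (-1)·(-1)) / 4 = 20/4 = 5
  Sample standard deviations s_i = √(s[i,i]):
  s(A) = √(0.8) = 0.8944
  s(B) = √(5) = 2.2361

Step 3 — r_{ij} = s_{ij} / (s_i · s_j):
  r[A,A] = 1 (diagonal).
  r[A,B] = -0.25 / (0.8944 · 2.2361) = -0.25 / 2 = -0.125
  r[B,B] = 1 (diagonal).

R is symmetric with unit diagonal. Assembling:

R = [[1, -0.125],
 [-0.125, 1]]


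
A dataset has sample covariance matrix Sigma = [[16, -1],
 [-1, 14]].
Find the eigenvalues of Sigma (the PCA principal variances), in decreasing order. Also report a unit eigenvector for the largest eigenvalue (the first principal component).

Step 1 — characteristic polynomial of 2×2 Sigma:
  det(Sigma - λI) = λ² - trace · λ + det = 0.
  trace = 16 + 14 = 30, det = 16·14 - (-1)² = 223.
Step 2 — discriminant:
  Δ = trace² - 4·det = 900 - 892 = 8.
Step 3 — eigenvalues:
  λ = (trace ± √Δ)/2 = (30 ± 2.8284)/2,
  λ_1 = 16.4142,  λ_2 = 13.5858.

Step 4 — unit eigenvector for λ_1: solve (Sigma - λ_1 I)v = 0. First row:
  (16 - 16.4142)·v_x + (-1)·v_y = 0, i.e. (-0.4142)·v_x + (-1)·v_y = 0,
  so v ∝ (b, λ_1 - a) = (-1, 0.4142); multiply by -1 so the first entry is positive: u = (1, -0.4142).
  ||u|| = √((1)² + (-0.4142)²) = √(1.1716) ≈ 1.0824,
  v_1 = u/||u|| ≈ (0.9239, -0.3827) (||v_1|| = 1).

λ_1 = 16.4142,  λ_2 = 13.5858;  v_1 ≈ (0.9239, -0.3827)


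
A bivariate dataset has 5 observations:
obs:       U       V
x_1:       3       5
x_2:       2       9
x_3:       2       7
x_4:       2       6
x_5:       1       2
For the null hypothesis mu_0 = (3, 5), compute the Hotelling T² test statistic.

Step 1 — sample mean vector:
  mean(U) = (3 + 2 + 2 + 2 + 1) / 5 = 10/5 = 2
  mean(V) = (5 + 9 + 7 + 6 + 2) / 5 = 29/5 = 5.8
  x̄ = (2, 5.8),  deviation x̄ - mu_0 = (2, 5.8) - (3, 5) = (-1, 0.8).

Step 2 — sample covariance matrix, S[i,j] = (1/(n-1)) · Σ_k (x_{k,i} - mean_i) · (x_{k,j} - mean_j), divisor n-1 = 4:
  S[U,U] = ((1)·(1) + (0)·(0) + (0)·(0) + (0)·(0) + (-1)·(-1)) / 4 = 2/4 = 0.5
  S[U,V] = ((1)·(-0.8) + (0)·(3.2) + (0)·(1.2) + (0)·(0.2) + (-1)·(-3.8)) / 4 = 3/4 = 0.75
  S[V,V] = ((-0.8)·(-0.8) + (3.2)·(3.2) + (1.2)·(1.2) + (0.2)·(0.2) + (-3.8)·(-3.8)) / 4 = 26.8/4 = 6.7
  S = [[0.5, 0.75],
 [0.75, 6.7]].

Step 3 — invert S. det(S) = 0.5·6.7 - (0.75)² = 2.7875.
  S^{-1} = (1/det) · [[d, -b], [-b, a]] = [[2.4036, -0.2691],
 [-0.2691, 0.1794]].

Step 4 — quadratic form (x̄ - mu_0)^T · S^{-1} · (x̄ - mu_0):
  S^{-1} · (x̄ - mu_0) = (-2.6188, 0.4126),
  (x̄ - mu_0)^T · [...] = (-1)·(-2.6188) + (0.8)·(0.4126) = 2.9489.

Step 5 — scale by n: T² = 5 · 2.9489 = 14.7444.

T² ≈ 14.7444


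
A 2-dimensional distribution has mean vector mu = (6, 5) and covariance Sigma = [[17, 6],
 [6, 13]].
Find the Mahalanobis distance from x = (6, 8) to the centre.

Step 1 — centre the observation: (x - mu) = (0, 3).

Step 2 — invert Sigma. det(Sigma) = 17·13 - (6)² = 185.
  Sigma^{-1} = (1/det) · [[d, -b], [-b, a]] = [[0.0703, -0.0324],
 [-0.0324, 0.0919]].

Step 3 — form the quadratic (x - mu)^T · Sigma^{-1} · (x - mu):
  Sigma^{-1} · (x - mu) = (-0.0973, 0.2757).
  (x - mu)^T · [Sigma^{-1} · (x - mu)] = (0)·(-0.0973) + (3)·(0.2757) = 0.827.

Step 4 — take square root: d = √(0.827) ≈ 0.9094.

d(x, mu) = √(0.827) ≈ 0.9094


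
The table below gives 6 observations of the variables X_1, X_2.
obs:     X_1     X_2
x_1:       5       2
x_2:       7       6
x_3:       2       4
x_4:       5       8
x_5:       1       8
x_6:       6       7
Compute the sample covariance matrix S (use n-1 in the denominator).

Step 1 — column means:
  mean(X_1) = (5 + 7 + 2 + 5 + 1 + 6) / 6 = 26/6 = 4.3333
  mean(X_2) = (2 + 6 + 4 + 8 + 8 + 7) / 6 = 35/6 = 5.8333

Step 2 — sample covariance S[i,j] = (1/(n-1)) · Σ_k (x_{k,i} - mean_i) · (x_{k,j} - mean_j), with n-1 = 5.
  S[X_1,X_1] = ((0.6667)·(0.6667) + (2.6667)·(2.6667) + (-2.3333)·(-2.3333) + (0.6667)·(0.6667) + (-3.3333)·(-3.3333) + (1.6667)·(1.6667)) / 5 = 27.3333/5 = 5.4667
  S[X_1,X_2] = ((0.6667)·(-3.8333) + (2.6667)·(0.1667) + (-2.3333)·(-1.8333) + (0.6667)·(2.1667) + (-3.3333)·(2.1667) + (1.6667)·(1.1667)) / 5 = -1.6667/5 = -0.3333
  S[X_2,X_2] = ((-3.8333)·(-3.8333) + (0.1667)·(0.1667) + (-1.8333)·(-1.8333) + (2.1667)·(2.1667) + (2.1667)·(2.1667) + (1.1667)·(1.1667)) / 5 = 28.8333/5 = 5.7667

S is symmetric (S[j,i] = S[i,j]). Assembling:

S = [[5.4667, -0.3333],
 [-0.3333, 5.7667]]


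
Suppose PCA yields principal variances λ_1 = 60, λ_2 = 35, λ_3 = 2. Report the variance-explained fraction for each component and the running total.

Step 1 — total variance = trace(Sigma) = Σ λ_i = 60 + 35 + 2 = 97.

Step 2 — fraction explained by component i = λ_i / Σ λ:
  PC1: 60/97 = 0.6186
  PC2: 35/97 = 0.3608
  PC3: 2/97 = 0.0206

Step 3 — cumulative fraction after k components = (λ_1 + ... + λ_k) / Σ λ:
  k = 1: 60/97 = 0.6186
  k = 2: (60 + 35)/97 = 95/97 = 0.9794
  k = 3: (60 + 35 + 2)/97 = 97/97 = 1

Summary (fraction, with percent):

explained: PC1 0.6186 (61.86%), PC2 0.3608 (36.08%), PC3 0.0206 (2.06%);  cumulative: 0.6186, 0.9794, 1


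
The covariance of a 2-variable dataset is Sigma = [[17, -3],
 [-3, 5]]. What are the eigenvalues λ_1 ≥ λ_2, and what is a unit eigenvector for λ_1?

Step 1 — characteristic polynomial of 2×2 Sigma:
  det(Sigma - λI) = λ² - trace · λ + det = 0.
  trace = 17 + 5 = 22, det = 17·5 - (-3)² = 76.
Step 2 — discriminant:
  Δ = trace² - 4·det = 484 - 304 = 180.
Step 3 — eigenvalues:
  λ = (trace ± √Δ)/2 = (22 ± 13.4164)/2,
  λ_1 = 17.7082,  λ_2 = 4.2918.

Step 4 — unit eigenvector for λ_1: solve (Sigma - λ_1 I)v = 0. First row:
  (17 - 17.7082)·v_x + (-3)·v_y = 0, i.e. (-0.7082)·v_x + (-3)·v_y = 0,
  so v ∝ (b, λ_1 - a) = (-3, 0.7082); multiply by -1 so the first entry is positive: u = (3, -0.7082).
  ||u|| = √((3)² + (-0.7082)²) = √(9.5016) ≈ 3.0825,
  v_1 = u/||u|| ≈ (0.9732, -0.2298) (||v_1|| = 1).

λ_1 = 17.7082,  λ_2 = 4.2918;  v_1 ≈ (0.9732, -0.2298)


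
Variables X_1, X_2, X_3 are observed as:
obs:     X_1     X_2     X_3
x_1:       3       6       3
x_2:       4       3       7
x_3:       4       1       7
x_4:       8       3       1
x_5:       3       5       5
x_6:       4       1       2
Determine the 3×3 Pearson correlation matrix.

Step 1 — column means:
  mean(X_1) = (3 + 4 + 4 + 8 + 3 + 4) / 6 = 26/6 = 4.3333
  mean(X_2) = (6 + 3 + 1 + 3 + 5 + 1) / 6 = 19/6 = 3.1667
  mean(X_3) = (3 + 7 + 7 + 1 + 5 + 2) / 6 = 25/6 = 4.1667

Step 2 — sample variances and covariances s[i,j] = (1/(n-1)) · Σ_k (x_{k,i} - mean_i) · (x_{k,j} - mean_j), with n-1 = 5:
  s[X_1,X_1] = ((-1.3333)·(-1.3333) + (-0.3333)·(-0.3333) + (-0.3333)·(-0.3333) + (3.6667)·(3.6667) + (-1.3333)·(-1.3333) + (-0.3333)·(-0.3333)) / 5 = 17.3333/5 = 3.4667
  s[X_1,X_2] = ((-1.3333)·(2.8333) + (-0.3333)·(-0.1667) + (-0.3333)·(-2.1667) + (3.6667)·(-0.1667) + (-1.3333)·(1.8333) + (-0.3333)·(-2.1667)) / 5 = -5.3333/5 = -1.0667
  s[X_1,X_3] = ((-1.3333)·(-1.1667) + (-0.3333)·(2.8333) + (-0.3333)·(2.8333) + (3.6667)·(-3.1667) + (-1.3333)·(0.8333) + (-0.3333)·(-2.1667)) / 5 = -12.3333/5 = -2.4667
  s[X_2,X_2] = ((2.8333)·(2.8333) + (-0.1667)·(-0.1667) + (-2.1667)·(-2.1667) + (-0.1667)·(-0.1667) + (1.8333)·(1.8333) + (-2.1667)·(-2.1667)) / 5 = 20.8333/5 = 4.1667
  s[X_2,X_3] = ((2.8333)·(-1.1667) + (-0.1667)·(2.8333) + (-2.1667)·(2.8333) + (-0.1667)·(-3.1667) + (1.8333)·(0.8333) + (-2.1667)·(-2.1667)) / 5 = -3.1667/5 = -0.6333
  s[X_3,X_3] = ((-1.1667)·(-1.1667) + (2.8333)·(2.8333) + (2.8333)·(2.8333) + (-3.1667)·(-3.1667) + (0.8333)·(0.8333) + (-2.1667)·(-2.1667)) / 5 = 32.8333/5 = 6.5667
  Sample standard deviations s_i = √(s[i,i]):
  s(X_1) = √(3.4667) = 1.8619
  s(X_2) = √(4.1667) = 2.0412
  s(X_3) = √(6.5667) = 2.5626

Step 3 — r_{ij} = s_{ij} / (s_i · s_j):
  r[X_1,X_1] = 1 (diagonal).
  r[X_1,X_2] = -1.0667 / (1.8619 · 2.0412) = -1.0667 / 3.8006 = -0.2807
  r[X_1,X_3] = -2.4667 / (1.8619 · 2.5626) = -2.4667 / 4.7712 = -0.517
  r[X_2,X_2] = 1 (diagonal).
  r[X_2,X_3] = -0.6333 / (2.0412 · 2.5626) = -0.6333 / 5.2308 = -0.1211
  r[X_3,X_3] = 1 (diagonal).

R is symmetric with unit diagonal. Assembling:

R = [[1, -0.2807, -0.517],
 [-0.2807, 1, -0.1211],
 [-0.517, -0.1211, 1]]


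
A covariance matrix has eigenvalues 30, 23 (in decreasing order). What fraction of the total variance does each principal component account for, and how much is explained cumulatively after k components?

Step 1 — total variance = trace(Sigma) = Σ λ_i = 30 + 23 = 53.

Step 2 — fraction explained by component i = λ_i / Σ λ:
  PC1: 30/53 = 0.566
  PC2: 23/53 = 0.434

Step 3 — cumulative fraction after k components = (λ_1 + ... + λ_k) / Σ λ:
  k = 1: 30/53 = 0.566
  k = 2: (30 + 23)/53 = 53/53 = 1

Summary (fraction, with percent):

explained: PC1 0.566 (56.6%), PC2 0.434 (43.4%);  cumulative: 0.566, 1


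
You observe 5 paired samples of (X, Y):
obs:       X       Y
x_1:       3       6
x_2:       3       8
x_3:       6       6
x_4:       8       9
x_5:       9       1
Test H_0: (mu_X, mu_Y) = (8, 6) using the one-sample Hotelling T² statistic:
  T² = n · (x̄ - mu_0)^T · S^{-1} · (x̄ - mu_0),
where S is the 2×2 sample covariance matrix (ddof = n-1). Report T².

Step 1 — sample mean vector:
  mean(X) = (3 + 3 + 6 + 8 + 9) / 5 = 29/5 = 5.8
  mean(Y) = (6 + 8 + 6 + 9 + 1) / 5 = 30/5 = 6
  x̄ = (5.8, 6),  deviation x̄ - mu_0 = (5.8, 6) - (8, 6) = (-2.2, 0).

Step 2 — sample covariance matrix, S[i,j] = (1/(n-1)) · Σ_k (x_{k,i} - mean_i) · (x_{k,j} - mean_j), divisor n-1 = 4:
  S[X,X] = ((-2.8)·(-2.8) + (-2.8)·(-2.8) + (0.2)·(0.2) + (2.2)·(2.2) + (3.2)·(3.2)) / 4 = 30.8/4 = 7.7
  S[X,Y] = ((-2.8)·(0) + (-2.8)·(2) + (0.2)·(0) + (2.2)·(3) + (3.2)·(-5)) / 4 = -15/4 = -3.75
  S[Y,Y] = ((0)·(0) + (2)·(2) + (0)·(0) + (3)·(3) + (-5)·(-5)) / 4 = 38/4 = 9.5
  S = [[7.7, -3.75],
 [-3.75, 9.5]].

Step 3 — invert S. det(S) = 7.7·9.5 - (-3.75)² = 59.0875.
  S^{-1} = (1/det) · [[d, -b], [-b, a]] = [[0.1608, 0.0635],
 [0.0635, 0.1303]].

Step 4 — quadratic form (x̄ - mu_0)^T · S^{-1} · (x̄ - mu_0):
  S^{-1} · (x̄ - mu_0) = (-0.3537, -0.1396),
  (x̄ - mu_0)^T · [...] = (-2.2)·(-0.3537) + (0)·(-0.1396) = 0.7782.

Step 5 — scale by n: T² = 5 · 0.7782 = 3.8908.

T² ≈ 3.8908


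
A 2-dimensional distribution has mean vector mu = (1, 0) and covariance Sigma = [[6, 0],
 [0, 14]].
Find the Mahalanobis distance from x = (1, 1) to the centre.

Step 1 — centre the observation: (x - mu) = (0, 1).

Step 2 — invert Sigma. det(Sigma) = 6·14 - (0)² = 84.
  Sigma^{-1} = (1/det) · [[d, -b], [-b, a]] = [[0.1667, 0],
 [0, 0.0714]].

Step 3 — form the quadratic (x - mu)^T · Sigma^{-1} · (x - mu):
  Sigma^{-1} · (x - mu) = (0, 0.0714).
  (x - mu)^T · [Sigma^{-1} · (x - mu)] = (0)·(0) + (1)·(0.0714) = 0.0714.

Step 4 — take square root: d = √(0.0714) ≈ 0.2673.

d(x, mu) = √(0.0714) ≈ 0.2673


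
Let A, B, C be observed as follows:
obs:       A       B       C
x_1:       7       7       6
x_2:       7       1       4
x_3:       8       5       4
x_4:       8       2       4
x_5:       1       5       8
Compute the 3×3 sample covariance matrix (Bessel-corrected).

Step 1 — column means:
  mean(A) = (7 + 7 + 8 + 8 + 1) / 5 = 31/5 = 6.2
  mean(B) = (7 + 1 + 5 + 2 + 5) / 5 = 20/5 = 4
  mean(C) = (6 + 4 + 4 + 4 + 8) / 5 = 26/5 = 5.2

Step 2 — sample covariance S[i,j] = (1/(n-1)) · Σ_k (x_{k,i} - mean_i) · (x_{k,j} - mean_j), with n-1 = 4.
  S[A,A] = ((0.8)·(0.8) + (0.8)·(0.8) + (1.8)·(1.8) + (1.8)·(1.8) + (-5.2)·(-5.2)) / 4 = 34.8/4 = 8.7
  S[A,B] = ((0.8)·(3) + (0.8)·(-3) + (1.8)·(1) + (1.8)·(-2) + (-5.2)·(1)) / 4 = -7/4 = -1.75
  S[A,C] = ((0.8)·(0.8) + (0.8)·(-1.2) + (1.8)·(-1.2) + (1.8)·(-1.2) + (-5.2)·(2.8)) / 4 = -19.2/4 = -4.8
  S[B,B] = ((3)·(3) + (-3)·(-3) + (1)·(1) + (-2)·(-2) + (1)·(1)) / 4 = 24/4 = 6
  S[B,C] = ((3)·(0.8) + (-3)·(-1.2) + (1)·(-1.2) + (-2)·(-1.2) + (1)·(2.8)) / 4 = 10/4 = 2.5
  S[C,C] = ((0.8)·(0.8) + (-1.2)·(-1.2) + (-1.2)·(-1.2) + (-1.2)·(-1.2) + (2.8)·(2.8)) / 4 = 12.8/4 = 3.2

S is symmetric (S[j,i] = S[i,j]). Assembling:

S = [[8.7, -1.75, -4.8],
 [-1.75, 6, 2.5],
 [-4.8, 2.5, 3.2]]


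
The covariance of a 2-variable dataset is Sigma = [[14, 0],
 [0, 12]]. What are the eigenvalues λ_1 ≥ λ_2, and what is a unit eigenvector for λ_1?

Step 1 — characteristic polynomial of 2×2 Sigma:
  det(Sigma - λI) = λ² - trace · λ + det = 0.
  trace = 14 + 12 = 26, det = 14·12 - (0)² = 168.
Step 2 — discriminant:
  Δ = trace² - 4·det = 676 - 672 = 4.
Step 3 — eigenvalues:
  λ = (trace ± √Δ)/2 = (26 ± 2)/2,
  λ_1 = 14,  λ_2 = 12.

Step 4 — unit eigenvector for λ_1: Sigma is diagonal, so its eigenvectors are the coordinate axes. λ_1 = 14 is the diagonal entry on the first coordinate axis, hence
  v_1 = (1, 0) (||v_1|| = 1).

λ_1 = 14,  λ_2 = 12;  v_1 ≈ (1, 0)


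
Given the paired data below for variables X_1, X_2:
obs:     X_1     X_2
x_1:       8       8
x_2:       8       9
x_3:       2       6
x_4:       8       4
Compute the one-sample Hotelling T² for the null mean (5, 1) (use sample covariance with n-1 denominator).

Step 1 — sample mean vector:
  mean(X_1) = (8 + 8 + 2 + 8) / 4 = 26/4 = 6.5
  mean(X_2) = (8 + 9 + 6 + 4) / 4 = 27/4 = 6.75
  x̄ = (6.5, 6.75),  deviation x̄ - mu_0 = (6.5, 6.75) - (5, 1) = (1.5, 5.75).

Step 2 — sample covariance matrix, S[i,j] = (1/(n-1)) · Σ_k (x_{k,i} - mean_i) · (x_{k,j} - mean_j), divisor n-1 = 3:
  S[X_1,X_1] = ((1.5)·(1.5) + (1.5)·(1.5) + (-4.5)·(-4.5) + (1.5)·(1.5)) / 3 = 27/3 = 9
  S[X_1,X_2] = ((1.5)·(1.25) + (1.5)·(2.25) + (-4.5)·(-0.75) + (1.5)·(-2.75)) / 3 = 4.5/3 = 1.5
  S[X_2,X_2] = ((1.25)·(1.25) + (2.25)·(2.25) + (-0.75)·(-0.75) + (-2.75)·(-2.75)) / 3 = 14.75/3 = 4.9167
  S = [[9, 1.5],
 [1.5, 4.9167]].

Step 3 — invert S. det(S) = 9·4.9167 - (1.5)² = 42.
  S^{-1} = (1/det) · [[d, -b], [-b, a]] = [[0.1171, -0.0357],
 [-0.0357, 0.2143]].

Step 4 — quadratic form (x̄ - mu_0)^T · S^{-1} · (x̄ - mu_0):
  S^{-1} · (x̄ - mu_0) = (-0.0298, 1.1786),
  (x̄ - mu_0)^T · [...] = (1.5)·(-0.0298) + (5.75)·(1.1786) = 6.7321.

Step 5 — scale by n: T² = 4 · 6.7321 = 26.9286.

T² ≈ 26.9286


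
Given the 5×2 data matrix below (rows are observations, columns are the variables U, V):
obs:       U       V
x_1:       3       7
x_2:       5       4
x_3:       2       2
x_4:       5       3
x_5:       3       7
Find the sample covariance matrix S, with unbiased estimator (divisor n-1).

Step 1 — column means:
  mean(U) = (3 + 5 + 2 + 5 + 3) / 5 = 18/5 = 3.6
  mean(V) = (7 + 4 + 2 + 3 + 7) / 5 = 23/5 = 4.6

Step 2 — sample covariance S[i,j] = (1/(n-1)) · Σ_k (x_{k,i} - mean_i) · (x_{k,j} - mean_j), with n-1 = 4.
  S[U,U] = ((-0.6)·(-0.6) + (1.4)·(1.4) + (-1.6)·(-1.6) + (1.4)·(1.4) + (-0.6)·(-0.6)) / 4 = 7.2/4 = 1.8
  S[U,V] = ((-0.6)·(2.4) + (1.4)·(-0.6) + (-1.6)·(-2.6) + (1.4)·(-1.6) + (-0.6)·(2.4)) / 4 = -1.8/4 = -0.45
  S[V,V] = ((2.4)·(2.4) + (-0.6)·(-0.6) + (-2.6)·(-2.6) + (-1.6)·(-1.6) + (2.4)·(2.4)) / 4 = 21.2/4 = 5.3

S is symmetric (S[j,i] = S[i,j]). Assembling:

S = [[1.8, -0.45],
 [-0.45, 5.3]]


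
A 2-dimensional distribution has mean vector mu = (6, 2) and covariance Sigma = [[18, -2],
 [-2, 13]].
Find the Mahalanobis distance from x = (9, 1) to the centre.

Step 1 — centre the observation: (x - mu) = (3, -1).

Step 2 — invert Sigma. det(Sigma) = 18·13 - (-2)² = 230.
  Sigma^{-1} = (1/det) · [[d, -b], [-b, a]] = [[0.0565, 0.0087],
 [0.0087, 0.0783]].

Step 3 — form the quadratic (x - mu)^T · Sigma^{-1} · (x - mu):
  Sigma^{-1} · (x - mu) = (0.1609, -0.0522).
  (x - mu)^T · [Sigma^{-1} · (x - mu)] = (3)·(0.1609) + (-1)·(-0.0522) = 0.5348.

Step 4 — take square root: d = √(0.5348) ≈ 0.7313.

d(x, mu) = √(0.5348) ≈ 0.7313


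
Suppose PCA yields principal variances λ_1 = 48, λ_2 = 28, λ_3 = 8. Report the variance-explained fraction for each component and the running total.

Step 1 — total variance = trace(Sigma) = Σ λ_i = 48 + 28 + 8 = 84.

Step 2 — fraction explained by component i = λ_i / Σ λ:
  PC1: 48/84 = 0.5714
  PC2: 28/84 = 0.3333
  PC3: 8/84 = 0.0952

Step 3 — cumulative fraction after k components = (λ_1 + ... + λ_k) / Σ λ:
  k = 1: 48/84 = 0.5714
  k = 2: (48 + 28)/84 = 76/84 = 0.9048
  k = 3: (48 + 28 + 8)/84 = 84/84 = 1

Summary (fraction, with percent):

explained: PC1 0.5714 (57.14%), PC2 0.3333 (33.33%), PC3 0.0952 (9.52%);  cumulative: 0.5714, 0.9048, 1


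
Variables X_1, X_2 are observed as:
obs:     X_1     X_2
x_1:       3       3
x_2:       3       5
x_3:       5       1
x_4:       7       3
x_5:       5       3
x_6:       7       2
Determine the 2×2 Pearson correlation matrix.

Step 1 — column means:
  mean(X_1) = (3 + 3 + 5 + 7 + 5 + 7) / 6 = 30/6 = 5
  mean(X_2) = (3 + 5 + 1 + 3 + 3 + 2) / 6 = 17/6 = 2.8333

Step 2 — sample variances and covariances s[i,j] = (1/(n-1)) · Σ_k (x_{k,i} - mean_i) · (x_{k,j} - mean_j), with n-1 = 5:
  s[X_1,X_1] = ((-2)·(-2) + (-2)·(-2) + (0)·(0) + (2)·(2) + (0)·(0) + (2)·(2)) / 5 = 16/5 = 3.2
  s[X_1,X_2] = ((-2)·(0.1667) + (-2)·(2.1667) + (0)·(-1.8333) + (2)·(0.1667) + (0)·(0.1667) + (2)·(-0.8333)) / 5 = -6/5 = -1.2
  s[X_2,X_2] = ((0.1667)·(0.1667) + (2.1667)·(2.1667) + (-1.8333)·(-1.8333) + (0.1667)·(0.1667) + (0.1667)·(0.1667) + (-0.8333)·(-0.8333)) / 5 = 8.8333/5 = 1.7667
  Sample standard deviations s_i = √(s[i,i]):
  s(X_1) = √(3.2) = 1.7889
  s(X_2) = √(1.7667) = 1.3292

Step 3 — r_{ij} = s_{ij} / (s_i · s_j):
  r[X_1,X_1] = 1 (diagonal).
  r[X_1,X_2] = -1.2 / (1.7889 · 1.3292) = -1.2 / 2.3777 = -0.5047
  r[X_2,X_2] = 1 (diagonal).

R is symmetric with unit diagonal. Assembling:

R = [[1, -0.5047],
 [-0.5047, 1]]


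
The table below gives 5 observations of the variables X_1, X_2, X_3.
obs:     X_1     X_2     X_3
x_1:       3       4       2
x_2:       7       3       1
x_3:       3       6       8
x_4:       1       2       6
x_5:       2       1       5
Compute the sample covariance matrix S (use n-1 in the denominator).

Step 1 — column means:
  mean(X_1) = (3 + 7 + 3 + 1 + 2) / 5 = 16/5 = 3.2
  mean(X_2) = (4 + 3 + 6 + 2 + 1) / 5 = 16/5 = 3.2
  mean(X_3) = (2 + 1 + 8 + 6 + 5) / 5 = 22/5 = 4.4

Step 2 — sample covariance S[i,j] = (1/(n-1)) · Σ_k (x_{k,i} - mean_i) · (x_{k,j} - mean_j), with n-1 = 4.
  S[X_1,X_1] = ((-0.2)·(-0.2) + (3.8)·(3.8) + (-0.2)·(-0.2) + (-2.2)·(-2.2) + (-1.2)·(-1.2)) / 4 = 20.8/4 = 5.2
  S[X_1,X_2] = ((-0.2)·(0.8) + (3.8)·(-0.2) + (-0.2)·(2.8) + (-2.2)·(-1.2) + (-1.2)·(-2.2)) / 4 = 3.8/4 = 0.95
  S[X_1,X_3] = ((-0.2)·(-2.4) + (3.8)·(-3.4) + (-0.2)·(3.6) + (-2.2)·(1.6) + (-1.2)·(0.6)) / 4 = -17.4/4 = -4.35
  S[X_2,X_2] = ((0.8)·(0.8) + (-0.2)·(-0.2) + (2.8)·(2.8) + (-1.2)·(-1.2) + (-2.2)·(-2.2)) / 4 = 14.8/4 = 3.7
  S[X_2,X_3] = ((0.8)·(-2.4) + (-0.2)·(-3.4) + (2.8)·(3.6) + (-1.2)·(1.6) + (-2.2)·(0.6)) / 4 = 5.6/4 = 1.4
  S[X_3,X_3] = ((-2.4)·(-2.4) + (-3.4)·(-3.4) + (3.6)·(3.6) + (1.6)·(1.6) + (0.6)·(0.6)) / 4 = 33.2/4 = 8.3

S is symmetric (S[j,i] = S[i,j]). Assembling:

S = [[5.2, 0.95, -4.35],
 [0.95, 3.7, 1.4],
 [-4.35, 1.4, 8.3]]


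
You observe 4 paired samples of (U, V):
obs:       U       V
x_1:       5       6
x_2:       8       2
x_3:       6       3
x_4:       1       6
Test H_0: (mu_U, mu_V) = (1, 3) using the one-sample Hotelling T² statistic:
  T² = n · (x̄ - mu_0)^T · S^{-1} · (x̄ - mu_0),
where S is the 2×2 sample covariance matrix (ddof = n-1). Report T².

Step 1 — sample mean vector:
  mean(U) = (5 + 8 + 6 + 1) / 4 = 20/4 = 5
  mean(V) = (6 + 2 + 3 + 6) / 4 = 17/4 = 4.25
  x̄ = (5, 4.25),  deviation x̄ - mu_0 = (5, 4.25) - (1, 3) = (4, 1.25).

Step 2 — sample covariance matrix, S[i,j] = (1/(n-1)) · Σ_k (x_{k,i} - mean_i) · (x_{k,j} - mean_j), divisor n-1 = 3:
  S[U,U] = ((0)·(0) + (3)·(3) + (1)·(1) + (-4)·(-4)) / 3 = 26/3 = 8.6667
  S[U,V] = ((0)·(1.75) + (3)·(-2.25) + (1)·(-1.25) + (-4)·(1.75)) / 3 = -15/3 = -5
  S[V,V] = ((1.75)·(1.75) + (-2.25)·(-2.25) + (-1.25)·(-1.25) + (1.75)·(1.75)) / 3 = 12.75/3 = 4.25
  S = [[8.6667, -5],
 [-5, 4.25]].

Step 3 — invert S. det(S) = 8.6667·4.25 - (-5)² = 11.8333.
  S^{-1} = (1/det) · [[d, -b], [-b, a]] = [[0.3592, 0.4225],
 [0.4225, 0.7324]].

Step 4 — quadratic form (x̄ - mu_0)^T · S^{-1} · (x̄ - mu_0):
  S^{-1} · (x̄ - mu_0) = (1.9648, 2.6056),
  (x̄ - mu_0)^T · [...] = (4)·(1.9648) + (1.25)·(2.6056) = 11.1162.

Step 5 — scale by n: T² = 4 · 11.1162 = 44.4648.

T² ≈ 44.4648


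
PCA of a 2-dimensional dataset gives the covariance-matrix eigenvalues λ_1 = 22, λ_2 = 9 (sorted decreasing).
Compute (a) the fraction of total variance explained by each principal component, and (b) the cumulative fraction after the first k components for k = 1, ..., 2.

Step 1 — total variance = trace(Sigma) = Σ λ_i = 22 + 9 = 31.

Step 2 — fraction explained by component i = λ_i / Σ λ:
  PC1: 22/31 = 0.7097
  PC2: 9/31 = 0.2903

Step 3 — cumulative fraction after k components = (λ_1 + ... + λ_k) / Σ λ:
  k = 1: 22/31 = 0.7097
  k = 2: (22 + 9)/31 = 31/31 = 1

Summary (fraction, with percent):

explained: PC1 0.7097 (70.97%), PC2 0.2903 (29.03%);  cumulative: 0.7097, 1


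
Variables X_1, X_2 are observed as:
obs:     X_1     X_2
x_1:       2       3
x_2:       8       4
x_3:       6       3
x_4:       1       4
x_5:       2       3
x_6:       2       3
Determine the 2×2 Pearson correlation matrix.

Step 1 — column means:
  mean(X_1) = (2 + 8 + 6 + 1 + 2 + 2) / 6 = 21/6 = 3.5
  mean(X_2) = (3 + 4 + 3 + 4 + 3 + 3) / 6 = 20/6 = 3.3333

Step 2 — sample variances and covariances s[i,j] = (1/(n-1)) · Σ_k (x_{k,i} - mean_i) · (x_{k,j} - mean_j), with n-1 = 5:
  s[X_1,X_1] = ((-1.5)·(-1.5) + (4.5)·(4.5) + (2.5)·(2.5) + (-2.5)·(-2.5) + (-1.5)·(-1.5) + (-1.5)·(-1.5)) / 5 = 39.5/5 = 7.9
  s[X_1,X_2] = ((-1.5)·(-0.3333) + (4.5)·(0.6667) + (2.5)·(-0.3333) + (-2.5)·(0.6667) + (-1.5)·(-0.3333) + (-1.5)·(-0.3333)) / 5 = 2/5 = 0.4
  s[X_2,X_2] = ((-0.3333)·(-0.3333) + (0.6667)·(0.6667) + (-0.3333)·(-0.3333) + (0.6667)·(0.6667) + (-0.3333)·(-0.3333) + (-0.3333)·(-0.3333)) / 5 = 1.3333/5 = 0.2667
  Sample standard deviations s_i = √(s[i,i]):
  s(X_1) = √(7.9) = 2.8107
  s(X_2) = √(0.2667) = 0.5164

Step 3 — r_{ij} = s_{ij} / (s_i · s_j):
  r[X_1,X_1] = 1 (diagonal).
  r[X_1,X_2] = 0.4 / (2.8107 · 0.5164) = 0.4 / 1.4514 = 0.2756
  r[X_2,X_2] = 1 (diagonal).

R is symmetric with unit diagonal. Assembling:

R = [[1, 0.2756],
 [0.2756, 1]]


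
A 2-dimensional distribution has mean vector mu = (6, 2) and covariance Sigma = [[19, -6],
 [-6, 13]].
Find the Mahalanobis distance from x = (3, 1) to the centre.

Step 1 — centre the observation: (x - mu) = (-3, -1).

Step 2 — invert Sigma. det(Sigma) = 19·13 - (-6)² = 211.
  Sigma^{-1} = (1/det) · [[d, -b], [-b, a]] = [[0.0616, 0.0284],
 [0.0284, 0.09]].

Step 3 — form the quadratic (x - mu)^T · Sigma^{-1} · (x - mu):
  Sigma^{-1} · (x - mu) = (-0.2133, -0.1754).
  (x - mu)^T · [Sigma^{-1} · (x - mu)] = (-3)·(-0.2133) + (-1)·(-0.1754) = 0.8152.

Step 4 — take square root: d = √(0.8152) ≈ 0.9029.

d(x, mu) = √(0.8152) ≈ 0.9029


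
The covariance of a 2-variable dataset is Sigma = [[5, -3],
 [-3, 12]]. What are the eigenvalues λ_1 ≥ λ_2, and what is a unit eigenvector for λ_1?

Step 1 — characteristic polynomial of 2×2 Sigma:
  det(Sigma - λI) = λ² - trace · λ + det = 0.
  trace = 5 + 12 = 17, det = 5·12 - (-3)² = 51.
Step 2 — discriminant:
  Δ = trace² - 4·det = 289 - 204 = 85.
Step 3 — eigenvalues:
  λ = (trace ± √Δ)/2 = (17 ± 9.2195)/2,
  λ_1 = 13.1098,  λ_2 = 3.8902.

Step 4 — unit eigenvector for λ_1: solve (Sigma - λ_1 I)v = 0. First row:
  (5 - 13.1098)·v_x + (-3)·v_y = 0, i.e. (-8.1098)·v_x + (-3)·v_y = 0,
  so v ∝ (b, λ_1 - a) = (-3, 8.1098); multiply by -1 so the first entry is positive: u = (3, -8.1098).
  ||u|| = √((3)² + (-8.1098)²) = √(74.7684) ≈ 8.6469,
  v_1 = u/||u|| ≈ (0.3469, -0.9379) (||v_1|| = 1).

λ_1 = 13.1098,  λ_2 = 3.8902;  v_1 ≈ (0.3469, -0.9379)


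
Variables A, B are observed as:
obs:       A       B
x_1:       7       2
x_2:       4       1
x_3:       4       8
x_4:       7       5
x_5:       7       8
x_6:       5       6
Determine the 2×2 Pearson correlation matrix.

Step 1 — column means:
  mean(A) = (7 + 4 + 4 + 7 + 7 + 5) / 6 = 34/6 = 5.6667
  mean(B) = (2 + 1 + 8 + 5 + 8 + 6) / 6 = 30/6 = 5

Step 2 — sample variances and covariances s[i,j] = (1/(n-1)) · Σ_k (x_{k,i} - mean_i) · (x_{k,j} - mean_j), with n-1 = 5:
  s[A,A] = ((1.3333)·(1.3333) + (-1.6667)·(-1.6667) + (-1.6667)·(-1.6667) + (1.3333)·(1.3333) + (1.3333)·(1.3333) + (-0.6667)·(-0.6667)) / 5 = 11.3333/5 = 2.2667
  s[A,B] = ((1.3333)·(-3) + (-1.6667)·(-4) + (-1.6667)·(3) + (1.3333)·(0) + (1.3333)·(3) + (-0.6667)·(1)) / 5 = 1/5 = 0.2
  s[B,B] = ((-3)·(-3) + (-4)·(-4) + (3)·(3) + (0)·(0) + (3)·(3) + (1)·(1)) / 5 = 44/5 = 8.8
  Sample standard deviations s_i = √(s[i,i]):
  s(A) = √(2.2667) = 1.5055
  s(B) = √(8.8) = 2.9665

Step 3 — r_{ij} = s_{ij} / (s_i · s_j):
  r[A,A] = 1 (diagonal).
  r[A,B] = 0.2 / (1.5055 · 2.9665) = 0.2 / 4.4662 = 0.0448
  r[B,B] = 1 (diagonal).

R is symmetric with unit diagonal. Assembling:

R = [[1, 0.0448],
 [0.0448, 1]]


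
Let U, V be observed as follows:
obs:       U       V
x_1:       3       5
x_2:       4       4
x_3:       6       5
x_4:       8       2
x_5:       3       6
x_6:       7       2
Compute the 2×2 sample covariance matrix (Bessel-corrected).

Step 1 — column means:
  mean(U) = (3 + 4 + 6 + 8 + 3 + 7) / 6 = 31/6 = 5.1667
  mean(V) = (5 + 4 + 5 + 2 + 6 + 2) / 6 = 24/6 = 4

Step 2 — sample covariance S[i,j] = (1/(n-1)) · Σ_k (x_{k,i} - mean_i) · (x_{k,j} - mean_j), with n-1 = 5.
  S[U,U] = ((-2.1667)·(-2.1667) + (-1.1667)·(-1.1667) + (0.8333)·(0.8333) + (2.8333)·(2.8333) + (-2.1667)·(-2.1667) + (1.8333)·(1.8333)) / 5 = 22.8333/5 = 4.5667
  S[U,V] = ((-2.1667)·(1) + (-1.1667)·(0) + (0.8333)·(1) + (2.8333)·(-2) + (-2.1667)·(2) + (1.8333)·(-2)) / 5 = -15/5 = -3
  S[V,V] = ((1)·(1) + (0)·(0) + (1)·(1) + (-2)·(-2) + (2)·(2) + (-2)·(-2)) / 5 = 14/5 = 2.8

S is symmetric (S[j,i] = S[i,j]). Assembling:

S = [[4.5667, -3],
 [-3, 2.8]]


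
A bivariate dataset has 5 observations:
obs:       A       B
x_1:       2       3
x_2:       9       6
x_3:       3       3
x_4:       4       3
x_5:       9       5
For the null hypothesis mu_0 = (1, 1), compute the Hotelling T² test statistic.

Step 1 — sample mean vector:
  mean(A) = (2 + 9 + 3 + 4 + 9) / 5 = 27/5 = 5.4
  mean(B) = (3 + 6 + 3 + 3 + 5) / 5 = 20/5 = 4
  x̄ = (5.4, 4),  deviation x̄ - mu_0 = (5.4, 4) - (1, 1) = (4.4, 3).

Step 2 — sample covariance matrix, S[i,j] = (1/(n-1)) · Σ_k (x_{k,i} - mean_i) · (x_{k,j} - mean_j), divisor n-1 = 4:
  S[A,A] = ((-3.4)·(-3.4) + (3.6)·(3.6) + (-2.4)·(-2.4) + (-1.4)·(-1.4) + (3.6)·(3.6)) / 4 = 45.2/4 = 11.3
  S[A,B] = ((-3.4)·(-1) + (3.6)·(2) + (-2.4)·(-1) + (-1.4)·(-1) + (3.6)·(1)) / 4 = 18/4 = 4.5
  S[B,B] = ((-1)·(-1) + (2)·(2) + (-1)·(-1) + (-1)·(-1) + (1)·(1)) / 4 = 8/4 = 2
  S = [[11.3, 4.5],
 [4.5, 2]].

Step 3 — invert S. det(S) = 11.3·2 - (4.5)² = 2.35.
  S^{-1} = (1/det) · [[d, -b], [-b, a]] = [[0.8511, -1.9149],
 [-1.9149, 4.8085]].

Step 4 — quadratic form (x̄ - mu_0)^T · S^{-1} · (x̄ - mu_0):
  S^{-1} · (x̄ - mu_0) = (-2, 6),
  (x̄ - mu_0)^T · [...] = (4.4)·(-2) + (3)·(6) = 9.2.

Step 5 — scale by n: T² = 5 · 9.2 = 46.

T² ≈ 46
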